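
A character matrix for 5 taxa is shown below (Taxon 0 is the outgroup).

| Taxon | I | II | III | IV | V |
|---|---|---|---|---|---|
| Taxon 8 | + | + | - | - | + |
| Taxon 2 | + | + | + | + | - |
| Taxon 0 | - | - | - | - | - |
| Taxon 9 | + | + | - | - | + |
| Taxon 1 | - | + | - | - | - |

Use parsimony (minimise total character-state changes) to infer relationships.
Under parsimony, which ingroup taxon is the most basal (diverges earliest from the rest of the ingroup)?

The outgroup has state '-' for every character, so '+' is the derived state throughout.
I: derived state '+' in Taxon 2, Taxon 8, and Taxon 9 only — synapomorphy for {Taxon 2, Taxon 8, Taxon 9}.
All ingroup taxa share the derived state '+' for II; it defines the ingroup but does not resolve relationships within it.
III (derived state '+') is unique to Taxon 2 (autapomorphy; uninformative for grouping).
IV: derived state '+' in Taxon 2 only — an autapomorphy, so it tells us nothing about relationships among taxa.
V: derived state '+' in Taxon 8 and Taxon 9 only — synapomorphy for {Taxon 8, Taxon 9}.
Most parsimonious ingroup topology: (Taxon 1,((Taxon 9,Taxon 8),Taxon 2)).
Taxon 1 is sister to the clade containing all other ingroup taxa, so it is the earliest-diverging (most basal) ingroup lineage.

Taxon 1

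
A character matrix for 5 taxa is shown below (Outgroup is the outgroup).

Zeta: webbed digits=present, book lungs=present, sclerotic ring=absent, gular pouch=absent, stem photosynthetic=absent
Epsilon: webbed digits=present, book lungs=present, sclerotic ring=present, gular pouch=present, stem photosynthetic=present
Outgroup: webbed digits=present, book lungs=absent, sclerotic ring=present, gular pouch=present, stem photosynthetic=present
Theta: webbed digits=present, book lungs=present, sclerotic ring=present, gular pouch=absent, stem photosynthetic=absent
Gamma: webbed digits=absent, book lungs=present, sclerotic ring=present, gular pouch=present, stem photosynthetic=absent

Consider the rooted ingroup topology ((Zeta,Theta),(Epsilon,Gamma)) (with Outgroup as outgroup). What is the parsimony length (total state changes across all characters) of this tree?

6

Map each character onto ((Zeta,Theta),(Epsilon,Gamma)) (rooted by Outgroup) and count the minimum state changes it requires (Fitch parsimony):
webbed digits: 1; book lungs: 1; sclerotic ring: 1; gular pouch: 1; stem photosynthetic: 2.
Total tree length = 6.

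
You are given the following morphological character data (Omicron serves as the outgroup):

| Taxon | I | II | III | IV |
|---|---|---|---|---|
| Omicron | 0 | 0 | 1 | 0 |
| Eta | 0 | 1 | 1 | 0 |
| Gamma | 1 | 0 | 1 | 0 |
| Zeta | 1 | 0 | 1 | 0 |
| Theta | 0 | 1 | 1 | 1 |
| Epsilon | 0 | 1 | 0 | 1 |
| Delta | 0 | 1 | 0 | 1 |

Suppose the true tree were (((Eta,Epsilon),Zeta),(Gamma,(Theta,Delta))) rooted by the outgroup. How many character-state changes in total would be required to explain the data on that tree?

8

Map each character onto (((Eta,Epsilon),Zeta),(Gamma,(Theta,Delta))) (rooted by Omicron) and count the minimum state changes it requires (Fitch parsimony):
I: 2; II: 2; III: 2; IV: 2.
Total tree length = 8.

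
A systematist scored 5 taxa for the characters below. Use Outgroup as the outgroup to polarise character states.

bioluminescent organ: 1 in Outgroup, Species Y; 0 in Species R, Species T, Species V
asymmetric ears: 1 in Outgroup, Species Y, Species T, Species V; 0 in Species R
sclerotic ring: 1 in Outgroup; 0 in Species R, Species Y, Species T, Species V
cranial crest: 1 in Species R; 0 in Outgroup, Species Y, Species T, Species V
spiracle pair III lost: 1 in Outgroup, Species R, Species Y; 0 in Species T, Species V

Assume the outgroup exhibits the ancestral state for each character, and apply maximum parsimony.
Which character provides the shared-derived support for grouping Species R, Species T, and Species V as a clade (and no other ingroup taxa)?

Character polarity is set by the outgroup: the derived state is whichever differs from the outgroup's state, so for bioluminescent organ, asymmetric ears, sclerotic ring, spiracle pair III lost the derived state is '0', and for the remaining characters it is '1'.
Only Species R, Species T, and Species V show the derived state '0' for bioluminescent organ, supporting them as a clade.
asymmetric ears: derived state '0' in Species R only — an autapomorphy, so it tells us nothing about relationships among taxa.
sclerotic ring (derived state '0') is shared by all ingroup taxa — unites the whole ingroup.
cranial crest (derived state '1') is unique to Species R (autapomorphy; uninformative for grouping).
Only Species T and Species V show the derived state '0' for spiracle pair III lost, supporting them as a clade.
Most parsimonious ingroup topology: ((Species R,(Species T,Species V)),Species Y).
The clade {Species R, Species T, Species V} is supported by bioluminescent organ: its derived state '0' occurs in exactly those taxa and in no other taxon (including the outgroup).

bioluminescent organ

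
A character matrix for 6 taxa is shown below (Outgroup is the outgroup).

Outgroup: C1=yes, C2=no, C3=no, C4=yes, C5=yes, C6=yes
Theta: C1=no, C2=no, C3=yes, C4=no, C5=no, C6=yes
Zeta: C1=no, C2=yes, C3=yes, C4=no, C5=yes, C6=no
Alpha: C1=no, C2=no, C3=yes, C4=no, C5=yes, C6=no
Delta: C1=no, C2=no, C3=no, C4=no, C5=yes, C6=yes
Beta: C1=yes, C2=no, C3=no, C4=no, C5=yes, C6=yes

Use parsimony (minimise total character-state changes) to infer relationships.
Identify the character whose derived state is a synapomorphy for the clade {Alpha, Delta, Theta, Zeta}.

C1

Character polarity is set by the outgroup: the derived state is whichever differs from the outgroup's state, so for C1, C4, C5, C6 the derived state is 'no', and for the remaining characters it is 'yes'.
Only Alpha, Delta, Theta, and Zeta show the derived state 'no' for C1, supporting them as a clade.
C2: derived state 'yes' in Zeta only — an autapomorphy, so it tells us nothing about relationships among taxa.
Only Alpha, Theta, and Zeta show the derived state 'yes' for C3, supporting them as a clade.
All ingroup taxa share the derived state 'no' for C4; it defines the ingroup but does not resolve relationships within it.
C5: derived state 'no' in Theta only — an autapomorphy, so it tells us nothing about relationships among taxa.
C6 (derived state 'no') is shared by Alpha and Zeta — a synapomorphy uniting that clade.
Most parsimonious ingroup topology: (((Theta,(Zeta,Alpha)),Delta),Beta).
The clade {Alpha, Delta, Theta, Zeta} is supported by C1: its derived state 'no' occurs in exactly those taxa and in no other taxon (including the outgroup).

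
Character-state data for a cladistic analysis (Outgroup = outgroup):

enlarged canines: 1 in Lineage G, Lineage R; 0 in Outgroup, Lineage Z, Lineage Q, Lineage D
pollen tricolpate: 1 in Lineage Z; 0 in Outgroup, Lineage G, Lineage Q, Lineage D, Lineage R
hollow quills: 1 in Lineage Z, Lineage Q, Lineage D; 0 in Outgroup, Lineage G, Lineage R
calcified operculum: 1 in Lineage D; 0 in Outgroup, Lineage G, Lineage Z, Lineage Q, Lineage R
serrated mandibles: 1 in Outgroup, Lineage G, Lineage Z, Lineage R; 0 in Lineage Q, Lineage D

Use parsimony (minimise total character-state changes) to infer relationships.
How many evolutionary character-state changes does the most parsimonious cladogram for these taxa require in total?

5

Character polarity is set by the outgroup: the derived state is whichever differs from the outgroup's state, so for serrated mandibles the derived state is '0', and for the remaining characters it is '1'.
enlarged canines: derived state '1' in Lineage G and Lineage R only — synapomorphy for {Lineage G, Lineage R}.
pollen tricolpate: derived state '1' in Lineage Z only — an autapomorphy, so it tells us nothing about relationships among taxa.
hollow quills: derived state '1' in Lineage D, Lineage Q, and Lineage Z only — synapomorphy for {Lineage D, Lineage Q, Lineage Z}.
calcified operculum (derived state '1') is unique to Lineage D (autapomorphy; uninformative for grouping).
Only Lineage D and Lineage Q show the derived state '0' for serrated mandibles, supporting them as a clade.
Most parsimonious ingroup topology: ((Lineage G,Lineage R),(Lineage Z,(Lineage Q,Lineage D))).
Changes per character on this tree: enlarged canines: 1; pollen tricolpate: 1; hollow quills: 1; calcified operculum: 1; serrated mandibles: 1.
Total = 5.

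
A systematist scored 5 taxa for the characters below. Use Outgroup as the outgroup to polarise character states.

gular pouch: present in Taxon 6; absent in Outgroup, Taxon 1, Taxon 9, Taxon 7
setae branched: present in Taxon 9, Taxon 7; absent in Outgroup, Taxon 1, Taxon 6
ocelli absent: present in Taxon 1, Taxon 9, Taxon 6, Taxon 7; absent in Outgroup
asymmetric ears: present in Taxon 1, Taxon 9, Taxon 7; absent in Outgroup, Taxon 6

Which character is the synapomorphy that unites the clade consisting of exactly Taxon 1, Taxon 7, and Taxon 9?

The outgroup has state 'absent' for every character, so 'present' is the derived state throughout.
gular pouch: derived state 'present' in Taxon 6 only — an autapomorphy, so it tells us nothing about relationships among taxa.
setae branched: derived state 'present' in Taxon 7 and Taxon 9 only — synapomorphy for {Taxon 7, Taxon 9}.
All ingroup taxa share the derived state 'present' for ocelli absent; it defines the ingroup but does not resolve relationships within it.
asymmetric ears: derived state 'present' in Taxon 1, Taxon 7, and Taxon 9 only — synapomorphy for {Taxon 1, Taxon 7, Taxon 9}.
Most parsimonious ingroup topology: ((Taxon 1,(Taxon 9,Taxon 7)),Taxon 6).
The clade {Taxon 1, Taxon 7, Taxon 9} is supported by asymmetric ears: its derived state 'present' occurs in exactly those taxa and in no other taxon (including the outgroup).

asymmetric ears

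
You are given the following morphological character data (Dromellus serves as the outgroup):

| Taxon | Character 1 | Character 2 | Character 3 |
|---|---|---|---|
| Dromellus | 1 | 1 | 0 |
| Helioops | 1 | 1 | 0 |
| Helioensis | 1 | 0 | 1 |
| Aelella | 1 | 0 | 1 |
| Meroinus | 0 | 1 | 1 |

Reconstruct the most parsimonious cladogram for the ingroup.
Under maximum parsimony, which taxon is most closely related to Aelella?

Helioensis

Character polarity is set by the outgroup: the derived state is whichever differs from the outgroup's state, so for Character 1, Character 2 the derived state is '0', and for the remaining characters it is '1'.
Character 1 (derived state '0') is unique to Meroinus (autapomorphy; uninformative for grouping).
Character 2 (derived state '0') is shared by Aelella and Helioensis — a synapomorphy uniting that clade.
Character 3: derived state '1' in Aelella, Helioensis, and Meroinus only — synapomorphy for {Aelella, Helioensis, Meroinus}.
Most parsimonious ingroup topology: (((Aelella,Helioensis),Meroinus),Helioops).
Aelella and Helioensis form a cherry on this tree, so they are sister taxa.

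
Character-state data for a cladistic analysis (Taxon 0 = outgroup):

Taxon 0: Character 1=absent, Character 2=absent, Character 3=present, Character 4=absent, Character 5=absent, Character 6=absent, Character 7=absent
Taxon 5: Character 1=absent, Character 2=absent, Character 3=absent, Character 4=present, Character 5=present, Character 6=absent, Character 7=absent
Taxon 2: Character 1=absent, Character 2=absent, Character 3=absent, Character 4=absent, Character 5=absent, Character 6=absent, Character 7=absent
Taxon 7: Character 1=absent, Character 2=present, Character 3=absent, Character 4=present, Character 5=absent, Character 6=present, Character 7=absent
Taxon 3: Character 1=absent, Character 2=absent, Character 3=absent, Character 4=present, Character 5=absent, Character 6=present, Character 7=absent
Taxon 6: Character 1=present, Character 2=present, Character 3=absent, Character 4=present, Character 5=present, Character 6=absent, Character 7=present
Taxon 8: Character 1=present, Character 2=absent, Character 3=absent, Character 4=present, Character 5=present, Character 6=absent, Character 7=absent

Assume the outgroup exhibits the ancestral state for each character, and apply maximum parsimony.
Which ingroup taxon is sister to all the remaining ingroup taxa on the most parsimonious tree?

Character polarity is set by the outgroup: the derived state is whichever differs from the outgroup's state, so for Character 3 the derived state is 'absent', and for the remaining characters it is 'present'.
Character 1 (derived state 'present') is shared by Taxon 6 and Taxon 8 — a synapomorphy uniting that clade.
Character 2 (state 'present') occurs in Taxon 6 and Taxon 7 but conflicts with the nesting implied by the other characters — most parsimoniously interpreted as homoplasy.
All ingroup taxa share the derived state 'absent' for Character 3; it defines the ingroup but does not resolve relationships within it.
Only Taxon 3, Taxon 5, Taxon 6, Taxon 7, and Taxon 8 show the derived state 'present' for Character 4, supporting them as a clade.
Only Taxon 5, Taxon 6, and Taxon 8 show the derived state 'present' for Character 5, supporting them as a clade.
Character 6: derived state 'present' in Taxon 3 and Taxon 7 only — synapomorphy for {Taxon 3, Taxon 7}.
Character 7: derived state 'present' in Taxon 6 only — an autapomorphy, so it tells us nothing about relationships among taxa.
Most parsimonious ingroup topology: (((Taxon 5,(Taxon 6,Taxon 8)),(Taxon 7,Taxon 3)),Taxon 2).
Taxon 2 is sister to the clade containing all other ingroup taxa, so it is the earliest-diverging (most basal) ingroup lineage.

Taxon 2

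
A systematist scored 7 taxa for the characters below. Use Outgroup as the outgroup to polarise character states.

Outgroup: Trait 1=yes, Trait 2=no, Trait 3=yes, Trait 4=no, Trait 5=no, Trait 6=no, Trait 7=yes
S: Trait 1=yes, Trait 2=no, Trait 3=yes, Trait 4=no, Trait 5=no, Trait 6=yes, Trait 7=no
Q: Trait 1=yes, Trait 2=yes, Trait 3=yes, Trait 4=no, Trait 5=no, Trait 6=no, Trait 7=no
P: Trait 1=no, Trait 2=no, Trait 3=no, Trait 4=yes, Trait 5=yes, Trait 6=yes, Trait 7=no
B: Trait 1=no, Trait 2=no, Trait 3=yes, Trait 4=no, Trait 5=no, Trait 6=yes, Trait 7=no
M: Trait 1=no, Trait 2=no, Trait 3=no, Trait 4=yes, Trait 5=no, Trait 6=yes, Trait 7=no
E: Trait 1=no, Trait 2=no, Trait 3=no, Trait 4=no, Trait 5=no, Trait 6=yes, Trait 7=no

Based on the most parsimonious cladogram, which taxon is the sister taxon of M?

Character polarity is set by the outgroup: the derived state is whichever differs from the outgroup's state, so for Trait 1, Trait 3, Trait 7 the derived state is 'no', and for the remaining characters it is 'yes'.
Trait 1 (derived state 'no') is shared by B, E, M, and P — a synapomorphy uniting that clade.
Trait 2: derived state 'yes' in Q only — an autapomorphy, so it tells us nothing about relationships among taxa.
Trait 3 (derived state 'no') is shared by E, M, and P — a synapomorphy uniting that clade.
Trait 4 (derived state 'yes') is shared by M and P — a synapomorphy uniting that clade.
Trait 5 (derived state 'yes') is unique to P (autapomorphy; uninformative for grouping).
Trait 6: derived state 'yes' in B, E, M, P, and S only — synapomorphy for {B, E, M, P, S}.
Trait 7 (derived state 'no') is shared by all ingroup taxa — unites the whole ingroup.
Most parsimonious ingroup topology: ((S,(((P,M),E),B)),Q).
M and P form a cherry on this tree, so they are sister taxa.

P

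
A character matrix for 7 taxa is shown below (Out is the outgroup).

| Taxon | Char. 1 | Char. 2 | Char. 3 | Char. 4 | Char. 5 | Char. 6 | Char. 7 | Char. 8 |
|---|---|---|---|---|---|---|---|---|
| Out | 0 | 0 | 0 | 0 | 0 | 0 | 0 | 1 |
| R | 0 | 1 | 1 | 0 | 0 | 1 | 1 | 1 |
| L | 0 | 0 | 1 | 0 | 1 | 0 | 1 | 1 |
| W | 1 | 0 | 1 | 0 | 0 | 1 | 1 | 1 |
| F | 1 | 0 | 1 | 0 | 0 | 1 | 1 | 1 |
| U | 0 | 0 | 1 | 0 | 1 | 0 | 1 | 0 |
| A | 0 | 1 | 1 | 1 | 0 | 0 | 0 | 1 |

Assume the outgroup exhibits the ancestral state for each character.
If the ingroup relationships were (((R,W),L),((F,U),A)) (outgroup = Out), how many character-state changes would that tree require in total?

13

Map each character onto (((R,W),L),((F,U),A)) (rooted by Out) and count the minimum state changes it requires (Fitch parsimony):
Char. 1: 2; Char. 2: 2; Char. 3: 1; Char. 4: 1; Char. 5: 2; Char. 6: 2; Char. 7: 2; Char. 8: 1.
Total tree length = 13.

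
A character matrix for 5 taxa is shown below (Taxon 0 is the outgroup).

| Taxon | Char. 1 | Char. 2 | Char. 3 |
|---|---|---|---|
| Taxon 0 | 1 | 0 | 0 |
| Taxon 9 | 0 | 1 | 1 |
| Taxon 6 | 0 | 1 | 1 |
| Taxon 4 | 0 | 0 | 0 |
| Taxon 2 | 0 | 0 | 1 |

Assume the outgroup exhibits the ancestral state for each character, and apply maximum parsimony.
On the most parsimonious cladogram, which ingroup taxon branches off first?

Taxon 4

Character polarity is set by the outgroup: the derived state is whichever differs from the outgroup's state, so for Char. 1 the derived state is '0', and for the remaining characters it is '1'.
Char. 1 (derived state '0') is shared by all ingroup taxa — unites the whole ingroup.
Char. 2: derived state '1' in Taxon 6 and Taxon 9 only — synapomorphy for {Taxon 6, Taxon 9}.
Char. 3 (derived state '1') is shared by Taxon 2, Taxon 6, and Taxon 9 — a synapomorphy uniting that clade.
Most parsimonious ingroup topology: (((Taxon 9,Taxon 6),Taxon 2),Taxon 4).
Taxon 4 is sister to the clade containing all other ingroup taxa, so it is the earliest-diverging (most basal) ingroup lineage.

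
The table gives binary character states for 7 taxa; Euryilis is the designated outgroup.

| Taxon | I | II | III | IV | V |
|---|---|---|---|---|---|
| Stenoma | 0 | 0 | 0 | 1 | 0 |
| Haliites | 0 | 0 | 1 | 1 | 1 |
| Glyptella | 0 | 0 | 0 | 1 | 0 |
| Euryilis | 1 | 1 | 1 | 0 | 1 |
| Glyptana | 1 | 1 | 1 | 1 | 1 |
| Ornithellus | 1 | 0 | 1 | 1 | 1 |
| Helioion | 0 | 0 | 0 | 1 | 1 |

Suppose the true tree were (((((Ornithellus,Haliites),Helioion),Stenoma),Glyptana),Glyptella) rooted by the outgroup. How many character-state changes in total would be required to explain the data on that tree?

11

Map each character onto (((((Ornithellus,Haliites),Helioion),Stenoma),Glyptana),Glyptella) (rooted by Euryilis) and count the minimum state changes it requires (Fitch parsimony):
I: 3; II: 2; III: 3; IV: 1; V: 2.
Total tree length = 11.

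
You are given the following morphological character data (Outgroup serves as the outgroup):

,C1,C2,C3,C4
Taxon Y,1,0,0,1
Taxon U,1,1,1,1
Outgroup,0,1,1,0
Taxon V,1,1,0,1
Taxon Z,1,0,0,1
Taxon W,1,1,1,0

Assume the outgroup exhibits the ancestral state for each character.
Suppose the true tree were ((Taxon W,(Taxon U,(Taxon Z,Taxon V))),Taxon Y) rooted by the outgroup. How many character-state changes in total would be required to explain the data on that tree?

Map each character onto ((Taxon W,(Taxon U,(Taxon Z,Taxon V))),Taxon Y) (rooted by Outgroup) and count the minimum state changes it requires (Fitch parsimony):
C1: 1; C2: 2; C3: 2; C4: 2.
Total tree length = 7.

7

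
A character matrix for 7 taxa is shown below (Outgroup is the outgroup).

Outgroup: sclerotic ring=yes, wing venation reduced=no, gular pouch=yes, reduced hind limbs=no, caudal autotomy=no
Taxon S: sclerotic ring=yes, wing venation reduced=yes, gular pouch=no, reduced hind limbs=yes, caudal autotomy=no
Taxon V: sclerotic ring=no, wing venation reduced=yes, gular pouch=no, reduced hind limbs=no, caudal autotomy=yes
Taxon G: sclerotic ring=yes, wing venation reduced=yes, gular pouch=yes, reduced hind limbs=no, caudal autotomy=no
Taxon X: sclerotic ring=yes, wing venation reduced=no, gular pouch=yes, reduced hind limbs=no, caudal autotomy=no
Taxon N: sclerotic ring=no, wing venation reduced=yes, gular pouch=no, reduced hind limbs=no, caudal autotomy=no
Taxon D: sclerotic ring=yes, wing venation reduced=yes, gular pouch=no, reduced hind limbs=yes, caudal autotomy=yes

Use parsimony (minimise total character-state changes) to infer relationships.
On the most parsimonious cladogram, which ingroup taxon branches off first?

Taxon X

Character polarity is set by the outgroup: the derived state is whichever differs from the outgroup's state, so for sclerotic ring, gular pouch the derived state is 'no', and for the remaining characters it is 'yes'.
Only Taxon N and Taxon V show the derived state 'no' for sclerotic ring, supporting them as a clade.
Only Taxon D, Taxon G, Taxon N, Taxon S, and Taxon V show the derived state 'yes' for wing venation reduced, supporting them as a clade.
gular pouch: derived state 'no' in Taxon D, Taxon N, Taxon S, and Taxon V only — synapomorphy for {Taxon D, Taxon N, Taxon S, Taxon V}.
Only Taxon D and Taxon S show the derived state 'yes' for reduced hind limbs, supporting them as a clade.
caudal autotomy groups Taxon D and Taxon V, which is incompatible with the clades supported by the remaining characters; treating it as convergent (homoplasy) costs fewer steps than any alternative tree.
Most parsimonious ingroup topology: ((((Taxon S,Taxon D),(Taxon V,Taxon N)),Taxon G),Taxon X).
Taxon X is sister to the clade containing all other ingroup taxa, so it is the earliest-diverging (most basal) ingroup lineage.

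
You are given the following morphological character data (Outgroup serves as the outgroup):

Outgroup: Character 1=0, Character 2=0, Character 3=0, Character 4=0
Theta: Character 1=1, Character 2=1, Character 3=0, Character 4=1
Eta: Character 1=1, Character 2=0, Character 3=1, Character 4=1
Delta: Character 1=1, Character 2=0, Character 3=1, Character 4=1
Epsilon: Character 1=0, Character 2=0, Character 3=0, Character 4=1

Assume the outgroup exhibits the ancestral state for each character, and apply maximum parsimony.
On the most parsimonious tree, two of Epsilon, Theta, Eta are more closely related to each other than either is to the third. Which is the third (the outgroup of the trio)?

The outgroup has state '0' for every character, so '1' is the derived state throughout.
Character 1: derived state '1' in Delta, Eta, and Theta only — synapomorphy for {Delta, Eta, Theta}.
Character 2 (derived state '1') is unique to Theta (autapomorphy; uninformative for grouping).
Only Delta and Eta show the derived state '1' for Character 3, supporting them as a clade.
All ingroup taxa share the derived state '1' for Character 4; it defines the ingroup but does not resolve relationships within it.
Most parsimonious ingroup topology: ((Theta,(Eta,Delta)),Epsilon).
Eta and Theta share a more recent common ancestor with each other than either does with Epsilon, so Epsilon is the least closely related of the three.

Epsilon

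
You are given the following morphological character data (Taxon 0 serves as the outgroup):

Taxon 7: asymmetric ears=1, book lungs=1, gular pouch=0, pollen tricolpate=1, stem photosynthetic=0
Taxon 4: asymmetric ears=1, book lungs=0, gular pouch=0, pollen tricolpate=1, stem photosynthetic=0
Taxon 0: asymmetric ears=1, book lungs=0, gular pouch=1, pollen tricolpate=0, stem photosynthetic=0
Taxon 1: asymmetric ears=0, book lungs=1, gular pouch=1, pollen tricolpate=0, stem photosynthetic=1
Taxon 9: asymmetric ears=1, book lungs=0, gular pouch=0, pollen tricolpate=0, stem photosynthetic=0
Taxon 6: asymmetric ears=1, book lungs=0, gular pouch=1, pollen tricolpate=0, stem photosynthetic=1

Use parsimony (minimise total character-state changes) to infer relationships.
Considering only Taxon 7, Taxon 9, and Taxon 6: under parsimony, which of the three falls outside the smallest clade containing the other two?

Taxon 6

Character polarity is set by the outgroup: the derived state is whichever differs from the outgroup's state, so for asymmetric ears, gular pouch the derived state is '0', and for the remaining characters it is '1'.
asymmetric ears: derived state '0' in Taxon 1 only — an autapomorphy, so it tells us nothing about relationships among taxa.
book lungs groups Taxon 1 and Taxon 7, which is incompatible with the clades supported by the remaining characters; treating it as convergent (homoplasy) costs fewer steps than any alternative tree.
Only Taxon 4, Taxon 7, and Taxon 9 show the derived state '0' for gular pouch, supporting them as a clade.
Only Taxon 4 and Taxon 7 show the derived state '1' for pollen tricolpate, supporting them as a clade.
stem photosynthetic (derived state '1') is shared by Taxon 1 and Taxon 6 — a synapomorphy uniting that clade.
Most parsimonious ingroup topology: (((Taxon 7,Taxon 4),Taxon 9),(Taxon 1,Taxon 6)).
Taxon 9 and Taxon 7 share a more recent common ancestor with each other than either does with Taxon 6, so Taxon 6 is the least closely related of the three.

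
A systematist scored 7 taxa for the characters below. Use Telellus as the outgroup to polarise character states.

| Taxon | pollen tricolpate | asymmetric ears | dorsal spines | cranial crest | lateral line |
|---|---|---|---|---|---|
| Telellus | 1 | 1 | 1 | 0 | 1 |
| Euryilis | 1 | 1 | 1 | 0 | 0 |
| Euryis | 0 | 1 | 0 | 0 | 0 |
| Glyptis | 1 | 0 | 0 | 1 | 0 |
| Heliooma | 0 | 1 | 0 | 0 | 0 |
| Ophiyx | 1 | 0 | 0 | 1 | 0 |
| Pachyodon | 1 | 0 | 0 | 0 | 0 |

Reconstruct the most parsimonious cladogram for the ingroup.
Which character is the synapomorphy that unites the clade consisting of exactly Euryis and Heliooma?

pollen tricolpate

Character polarity is set by the outgroup: the derived state is whichever differs from the outgroup's state, so for pollen tricolpate, asymmetric ears, dorsal spines, lateral line the derived state is '0', and for the remaining characters it is '1'.
pollen tricolpate (derived state '0') is shared by Euryis and Heliooma — a synapomorphy uniting that clade.
asymmetric ears (derived state '0') is shared by Glyptis, Ophiyx, and Pachyodon — a synapomorphy uniting that clade.
dorsal spines: derived state '0' in Euryis, Glyptis, Heliooma, Ophiyx, and Pachyodon only — synapomorphy for {Euryis, Glyptis, Heliooma, Ophiyx, Pachyodon}.
Only Glyptis and Ophiyx show the derived state '1' for cranial crest, supporting them as a clade.
lateral line (derived state '0') is shared by all ingroup taxa — unites the whole ingroup.
Most parsimonious ingroup topology: (Euryilis,((Euryis,Heliooma),((Glyptis,Ophiyx),Pachyodon))).
The clade {Euryis, Heliooma} is supported by pollen tricolpate: its derived state '0' occurs in exactly those taxa and in no other taxon (including the outgroup).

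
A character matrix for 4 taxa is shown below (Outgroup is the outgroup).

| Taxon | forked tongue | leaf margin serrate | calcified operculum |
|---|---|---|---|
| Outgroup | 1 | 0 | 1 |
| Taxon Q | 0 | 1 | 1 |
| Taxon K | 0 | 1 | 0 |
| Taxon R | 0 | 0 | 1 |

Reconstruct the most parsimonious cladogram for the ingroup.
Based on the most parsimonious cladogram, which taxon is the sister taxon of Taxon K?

Character polarity is set by the outgroup: the derived state is whichever differs from the outgroup's state, so for forked tongue, calcified operculum the derived state is '0', and for the remaining characters it is '1'.
All ingroup taxa share the derived state '0' for forked tongue; it defines the ingroup but does not resolve relationships within it.
leaf margin serrate (derived state '1') is shared by Taxon K and Taxon Q — a synapomorphy uniting that clade.
calcified operculum: derived state '0' in Taxon K only — an autapomorphy, so it tells us nothing about relationships among taxa.
Most parsimonious ingroup topology: ((Taxon Q,Taxon K),Taxon R).
Taxon K and Taxon Q form a cherry on this tree, so they are sister taxa.

Taxon Q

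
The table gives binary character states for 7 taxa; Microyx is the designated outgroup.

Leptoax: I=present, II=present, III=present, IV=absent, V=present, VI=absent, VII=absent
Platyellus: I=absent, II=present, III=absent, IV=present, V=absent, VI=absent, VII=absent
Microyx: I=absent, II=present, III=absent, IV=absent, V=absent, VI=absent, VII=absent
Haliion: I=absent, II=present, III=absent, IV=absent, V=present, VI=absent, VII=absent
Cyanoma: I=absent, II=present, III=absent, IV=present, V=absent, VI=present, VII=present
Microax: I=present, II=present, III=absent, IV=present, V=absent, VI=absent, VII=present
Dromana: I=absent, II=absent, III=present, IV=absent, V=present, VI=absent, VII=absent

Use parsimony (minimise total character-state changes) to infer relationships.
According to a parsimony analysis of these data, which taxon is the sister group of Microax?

Cyanoma

Character polarity is set by the outgroup: the derived state is whichever differs from the outgroup's state, so for II the derived state is 'absent', and for the remaining characters it is 'present'.
I (state 'present') occurs in Leptoax and Microax but conflicts with the nesting implied by the other characters — most parsimoniously interpreted as homoplasy.
II (derived state 'absent') is unique to Dromana (autapomorphy; uninformative for grouping).
III (derived state 'present') is shared by Dromana and Leptoax — a synapomorphy uniting that clade.
Only Cyanoma, Microax, and Platyellus show the derived state 'present' for IV, supporting them as a clade.
V: derived state 'present' in Dromana, Haliion, and Leptoax only — synapomorphy for {Dromana, Haliion, Leptoax}.
VI (derived state 'present') is unique to Cyanoma (autapomorphy; uninformative for grouping).
Only Cyanoma and Microax show the derived state 'present' for VII, supporting them as a clade.
Most parsimonious ingroup topology: ((Haliion,(Dromana,Leptoax)),((Cyanoma,Microax),Platyellus)).
Microax and Cyanoma form a cherry on this tree, so they are sister taxa.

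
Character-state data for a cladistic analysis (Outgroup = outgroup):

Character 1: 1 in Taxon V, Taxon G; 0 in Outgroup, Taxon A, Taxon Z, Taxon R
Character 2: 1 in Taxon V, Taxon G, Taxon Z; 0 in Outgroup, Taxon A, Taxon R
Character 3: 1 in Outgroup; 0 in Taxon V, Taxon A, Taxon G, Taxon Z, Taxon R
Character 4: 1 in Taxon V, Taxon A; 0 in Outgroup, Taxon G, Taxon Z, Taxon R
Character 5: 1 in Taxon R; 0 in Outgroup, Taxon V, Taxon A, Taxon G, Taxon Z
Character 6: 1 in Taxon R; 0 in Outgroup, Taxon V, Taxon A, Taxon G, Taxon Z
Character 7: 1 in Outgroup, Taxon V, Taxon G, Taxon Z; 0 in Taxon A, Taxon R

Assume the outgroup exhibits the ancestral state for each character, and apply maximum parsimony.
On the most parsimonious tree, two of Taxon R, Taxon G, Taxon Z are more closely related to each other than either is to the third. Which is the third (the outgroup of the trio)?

Taxon R

Character polarity is set by the outgroup: the derived state is whichever differs from the outgroup's state, so for Character 3, Character 7 the derived state is '0', and for the remaining characters it is '1'.
Character 1 (derived state '1') is shared by Taxon G and Taxon V — a synapomorphy uniting that clade.
Character 2 (derived state '1') is shared by Taxon G, Taxon V, and Taxon Z — a synapomorphy uniting that clade.
Character 3 (derived state '0') is shared by all ingroup taxa — unites the whole ingroup.
Character 4 groups Taxon A and Taxon V, which is incompatible with the clades supported by the remaining characters; treating it as convergent (homoplasy) costs fewer steps than any alternative tree.
Character 5: derived state '1' in Taxon R only — an autapomorphy, so it tells us nothing about relationships among taxa.
Character 6 (derived state '1') is unique to Taxon R (autapomorphy; uninformative for grouping).
Character 7 (derived state '0') is shared by Taxon A and Taxon R — a synapomorphy uniting that clade.
Most parsimonious ingroup topology: (((Taxon V,Taxon G),Taxon Z),(Taxon R,Taxon A)).
Taxon G and Taxon Z share a more recent common ancestor with each other than either does with Taxon R, so Taxon R is the least closely related of the three.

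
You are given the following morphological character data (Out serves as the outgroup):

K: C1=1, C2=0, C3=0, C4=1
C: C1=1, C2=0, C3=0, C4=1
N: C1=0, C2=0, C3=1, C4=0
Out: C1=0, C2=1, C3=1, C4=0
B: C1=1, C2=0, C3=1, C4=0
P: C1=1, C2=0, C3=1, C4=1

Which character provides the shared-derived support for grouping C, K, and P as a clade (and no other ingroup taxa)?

Character polarity is set by the outgroup: the derived state is whichever differs from the outgroup's state, so for C2, C3 the derived state is '0', and for the remaining characters it is '1'.
C1: derived state '1' in B, C, K, and P only — synapomorphy for {B, C, K, P}.
C2 (derived state '0') is shared by all ingroup taxa — unites the whole ingroup.
Only C and K show the derived state '0' for C3, supporting them as a clade.
C4 (derived state '1') is shared by C, K, and P — a synapomorphy uniting that clade.
Most parsimonious ingroup topology: ((B,((K,C),P)),N).
The clade {C, K, P} is supported by C4: its derived state '1' occurs in exactly those taxa and in no other taxon (including the outgroup).

C4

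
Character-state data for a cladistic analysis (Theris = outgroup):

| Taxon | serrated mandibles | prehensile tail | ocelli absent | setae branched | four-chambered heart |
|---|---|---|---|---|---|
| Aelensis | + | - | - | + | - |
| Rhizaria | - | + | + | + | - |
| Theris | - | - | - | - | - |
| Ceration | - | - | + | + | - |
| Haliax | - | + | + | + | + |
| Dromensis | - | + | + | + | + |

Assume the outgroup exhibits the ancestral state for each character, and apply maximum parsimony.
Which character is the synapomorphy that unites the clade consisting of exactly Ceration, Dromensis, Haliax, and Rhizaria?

The outgroup has state '-' for every character, so '+' is the derived state throughout.
serrated mandibles: derived state '+' in Aelensis only — an autapomorphy, so it tells us nothing about relationships among taxa.
prehensile tail: derived state '+' in Dromensis, Haliax, and Rhizaria only — synapomorphy for {Dromensis, Haliax, Rhizaria}.
ocelli absent (derived state '+') is shared by Ceration, Dromensis, Haliax, and Rhizaria — a synapomorphy uniting that clade.
All ingroup taxa share the derived state '+' for setae branched; it defines the ingroup but does not resolve relationships within it.
four-chambered heart: derived state '+' in Dromensis and Haliax only — synapomorphy for {Dromensis, Haliax}.
Most parsimonious ingroup topology: (Aelensis,((Rhizaria,(Dromensis,Haliax)),Ceration)).
The clade {Ceration, Dromensis, Haliax, Rhizaria} is supported by ocelli absent: its derived state '+' occurs in exactly those taxa and in no other taxon (including the outgroup).

ocelli absent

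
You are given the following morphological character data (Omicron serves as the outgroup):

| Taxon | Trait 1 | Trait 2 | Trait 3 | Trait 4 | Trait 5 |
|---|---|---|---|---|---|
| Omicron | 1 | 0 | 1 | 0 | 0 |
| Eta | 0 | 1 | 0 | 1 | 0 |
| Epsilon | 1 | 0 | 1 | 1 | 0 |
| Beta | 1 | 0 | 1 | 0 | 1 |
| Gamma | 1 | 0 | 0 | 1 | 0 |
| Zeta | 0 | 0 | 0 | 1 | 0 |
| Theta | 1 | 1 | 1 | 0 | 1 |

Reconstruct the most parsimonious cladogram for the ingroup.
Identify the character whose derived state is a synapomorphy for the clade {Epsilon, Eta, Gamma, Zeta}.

Trait 4

Character polarity is set by the outgroup: the derived state is whichever differs from the outgroup's state, so for Trait 1, Trait 3 the derived state is '0', and for the remaining characters it is '1'.
Trait 1 (derived state '0') is shared by Eta and Zeta — a synapomorphy uniting that clade.
Trait 2 groups Eta and Theta, which is incompatible with the clades supported by the remaining characters; treating it as convergent (homoplasy) costs fewer steps than any alternative tree.
Trait 3 (derived state '0') is shared by Eta, Gamma, and Zeta — a synapomorphy uniting that clade.
Trait 4 (derived state '1') is shared by Epsilon, Eta, Gamma, and Zeta — a synapomorphy uniting that clade.
Only Beta and Theta show the derived state '1' for Trait 5, supporting them as a clade.
Most parsimonious ingroup topology: ((((Eta,Zeta),Gamma),Epsilon),(Beta,Theta)).
The clade {Epsilon, Eta, Gamma, Zeta} is supported by Trait 4: its derived state '1' occurs in exactly those taxa and in no other taxon (including the outgroup).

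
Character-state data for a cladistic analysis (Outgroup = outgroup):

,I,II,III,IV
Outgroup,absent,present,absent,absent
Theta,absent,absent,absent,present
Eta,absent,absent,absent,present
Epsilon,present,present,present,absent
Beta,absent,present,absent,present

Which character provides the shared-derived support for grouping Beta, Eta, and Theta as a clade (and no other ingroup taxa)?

IV

Character polarity is set by the outgroup: the derived state is whichever differs from the outgroup's state, so for II the derived state is 'absent', and for the remaining characters it is 'present'.
I: derived state 'present' in Epsilon only — an autapomorphy, so it tells us nothing about relationships among taxa.
II: derived state 'absent' in Eta and Theta only — synapomorphy for {Eta, Theta}.
III (derived state 'present') is unique to Epsilon (autapomorphy; uninformative for grouping).
Only Beta, Eta, and Theta show the derived state 'present' for IV, supporting them as a clade.
Most parsimonious ingroup topology: (((Theta,Eta),Beta),Epsilon).
The clade {Beta, Eta, Theta} is supported by IV: its derived state 'present' occurs in exactly those taxa and in no other taxon (including the outgroup).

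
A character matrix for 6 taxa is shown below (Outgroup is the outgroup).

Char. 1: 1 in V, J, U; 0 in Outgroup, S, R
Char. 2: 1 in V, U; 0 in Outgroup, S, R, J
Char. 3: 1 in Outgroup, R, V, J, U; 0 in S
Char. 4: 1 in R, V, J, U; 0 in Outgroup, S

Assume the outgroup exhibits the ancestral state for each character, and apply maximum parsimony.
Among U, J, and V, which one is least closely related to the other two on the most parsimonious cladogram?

Character polarity is set by the outgroup: the derived state is whichever differs from the outgroup's state, so for Char. 3 the derived state is '0', and for the remaining characters it is '1'.
Char. 1: derived state '1' in J, U, and V only — synapomorphy for {J, U, V}.
Only U and V show the derived state '1' for Char. 2, supporting them as a clade.
Char. 3: derived state '0' in S only — an autapomorphy, so it tells us nothing about relationships among taxa.
Only J, R, U, and V show the derived state '1' for Char. 4, supporting them as a clade.
Most parsimonious ingroup topology: (S,(R,((V,U),J))).
U and V share a more recent common ancestor with each other than either does with J, so J is the least closely related of the three.

J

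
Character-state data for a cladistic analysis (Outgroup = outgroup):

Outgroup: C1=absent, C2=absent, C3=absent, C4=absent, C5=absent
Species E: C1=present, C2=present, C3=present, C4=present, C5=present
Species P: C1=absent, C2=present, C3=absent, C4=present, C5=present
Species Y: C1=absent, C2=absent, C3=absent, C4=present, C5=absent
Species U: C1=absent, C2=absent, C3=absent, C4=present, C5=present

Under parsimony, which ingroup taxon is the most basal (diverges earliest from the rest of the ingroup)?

The outgroup has state 'absent' for every character, so 'present' is the derived state throughout.
C1 (derived state 'present') is unique to Species E (autapomorphy; uninformative for grouping).
C2: derived state 'present' in Species E and Species P only — synapomorphy for {Species E, Species P}.
C3: derived state 'present' in Species E only — an autapomorphy, so it tells us nothing about relationships among taxa.
C4 (derived state 'present') is shared by all ingroup taxa — unites the whole ingroup.
Only Species E, Species P, and Species U show the derived state 'present' for C5, supporting them as a clade.
Most parsimonious ingroup topology: (((Species E,Species P),Species U),Species Y).
Species Y is sister to the clade containing all other ingroup taxa, so it is the earliest-diverging (most basal) ingroup lineage.

Species Y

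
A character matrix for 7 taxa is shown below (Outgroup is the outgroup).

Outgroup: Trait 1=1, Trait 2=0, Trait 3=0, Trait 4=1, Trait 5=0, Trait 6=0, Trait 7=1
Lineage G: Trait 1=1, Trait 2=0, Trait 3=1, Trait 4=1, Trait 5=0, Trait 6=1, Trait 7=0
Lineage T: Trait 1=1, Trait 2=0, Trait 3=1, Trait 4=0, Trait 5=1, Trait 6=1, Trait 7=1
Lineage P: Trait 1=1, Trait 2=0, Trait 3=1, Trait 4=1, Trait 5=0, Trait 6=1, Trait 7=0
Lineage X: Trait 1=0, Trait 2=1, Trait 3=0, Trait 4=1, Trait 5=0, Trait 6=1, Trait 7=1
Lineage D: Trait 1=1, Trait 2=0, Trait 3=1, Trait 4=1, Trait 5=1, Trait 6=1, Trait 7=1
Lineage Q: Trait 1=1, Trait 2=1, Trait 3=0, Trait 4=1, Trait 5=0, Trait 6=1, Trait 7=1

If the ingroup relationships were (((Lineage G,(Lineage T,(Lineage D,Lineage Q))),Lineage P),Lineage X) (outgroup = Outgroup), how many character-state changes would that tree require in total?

11

Map each character onto (((Lineage G,(Lineage T,(Lineage D,Lineage Q))),Lineage P),Lineage X) (rooted by Outgroup) and count the minimum state changes it requires (Fitch parsimony):
Trait 1: 1; Trait 2: 2; Trait 3: 2; Trait 4: 1; Trait 5: 2; Trait 6: 1; Trait 7: 2.
Total tree length = 11.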